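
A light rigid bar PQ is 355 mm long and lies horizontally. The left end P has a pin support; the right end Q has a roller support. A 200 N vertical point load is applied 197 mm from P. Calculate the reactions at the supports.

ΣM about P: Q_y·355 − 200·197 = 0 → Q_y = 39400/355 = 110.986 ≈ 111.0 N.
ΣF_y = 0: P_y + 110.986 − 200 = 0 → P_y = 89.01 N.
ΣF_x = 0: no horizontal applied forces, so P_x = 0.

P_x = 0, P_y = 89.01 N, Q_y = 111.0 N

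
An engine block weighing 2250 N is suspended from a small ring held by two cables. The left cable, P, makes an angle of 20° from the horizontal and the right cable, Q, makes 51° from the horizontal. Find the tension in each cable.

T_P = 1498 N, T_Q = 2236 N

ΣF_x = 0: −T_P·cos20° + T_Q·cos51° = 0 → T_Q = 1.49319·T_P.
ΣF_y = 0: T_P·sin20° + T_Q·sin51° = 2250.
Substitute: T_P·(0.34202 + 1.49319·0.777146) = 2250 → T_P = 1497.56 ≈ 1498 N.
Then T_Q = 1.49319 × 1497.56 = 2236 N.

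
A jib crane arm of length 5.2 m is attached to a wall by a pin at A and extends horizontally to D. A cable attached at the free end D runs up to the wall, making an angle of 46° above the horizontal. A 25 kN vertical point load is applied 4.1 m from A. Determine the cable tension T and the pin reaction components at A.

ΣM about A: T·sin46°·5.2 − 25·4.1 = 0 → T = 102.5/(5.2·0.71934) = 27.4023 ≈ 27.40 kN.
ΣF_x = 0: A_x − T·cos46° = 0 → A_x = 27.4023 × 0.694658 = 19.04 kN.
ΣF_y = 0: A_y + T·sin46° − 25 = 0 → A_y = 25 − 27.4023 × 0.71934 = 5.288 kN.

T = 27.40 kN, A_x = 19.04 kN, A_y = 5.288 kN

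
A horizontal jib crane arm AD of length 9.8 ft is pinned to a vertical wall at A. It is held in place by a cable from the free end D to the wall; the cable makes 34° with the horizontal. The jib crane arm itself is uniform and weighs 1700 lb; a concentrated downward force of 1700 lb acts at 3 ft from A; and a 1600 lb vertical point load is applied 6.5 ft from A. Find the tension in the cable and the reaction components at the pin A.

ΣM about A: T·sin34°·9.8 − 1700·4.9 − 1700·3 − 1600·6.5 = 0 → T = 23830/(9.8·0.559193) = 4348.47 ≈ 4348 lb.
ΣF_x = 0: A_x − T·cos34° = 0 → A_x = 4348.47 × 0.829038 = 3605 lb.
ΣF_y = 0: A_y + T·sin34° − 1700 − 1700 − 1600 = 0 → A_y = 5000 − 4348.47 × 0.559193 = 2568 lb.

T = 4348 lb, A_x = 3605 lb, A_y = 2568 lb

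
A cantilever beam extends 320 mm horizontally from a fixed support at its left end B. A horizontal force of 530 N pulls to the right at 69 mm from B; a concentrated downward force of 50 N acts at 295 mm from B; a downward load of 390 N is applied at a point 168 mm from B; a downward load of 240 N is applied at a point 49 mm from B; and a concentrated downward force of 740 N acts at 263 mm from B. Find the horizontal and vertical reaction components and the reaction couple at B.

B_x = -530.0 N, B_y = 1420 N, M_B = 286600 N·mm

ΣF_x = 0: B_x + 530 = 0 → B_x = -530.0 N.
ΣF_y = 0: B_y − 50 − 390 − 240 − 740 = 0 → B_y = 1420 N.
ΣM about B: M_B − 50·295 − 390·168 − 240·49 − 740·263 = 0 → M_B = 286600 N·mm.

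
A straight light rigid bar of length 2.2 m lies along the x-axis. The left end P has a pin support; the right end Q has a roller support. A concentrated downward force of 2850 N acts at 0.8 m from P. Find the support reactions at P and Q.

ΣM about P: Q_y·2.2 − 2850·0.8 = 0 → Q_y = 2280/2.2 = 1036.36 ≈ 1036 N.
ΣF_y = 0: P_y + 1036.36 − 2850 = 0 → P_y = 1814 N.
ΣF_x = 0: no horizontal applied forces, so P_x = 0.

P_x = 0, P_y = 1814 N, Q_y = 1036 N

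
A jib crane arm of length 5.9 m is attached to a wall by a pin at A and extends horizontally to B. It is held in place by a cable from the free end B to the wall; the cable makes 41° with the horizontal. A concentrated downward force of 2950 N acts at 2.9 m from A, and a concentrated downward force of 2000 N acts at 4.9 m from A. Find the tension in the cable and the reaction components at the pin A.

ΣM about A: T·sin41°·5.9 − 2950·2.9 − 2000·4.9 = 0 → T = 18355/(5.9·0.656059) = 4741.98 ≈ 4742 N.
ΣF_x = 0: A_x − T·cos41° = 0 → A_x = 4741.98 × 0.75471 = 3579 N.
ΣF_y = 0: A_y + T·sin41° − 2950 − 2000 = 0 → A_y = 4950 − 4741.98 × 0.656059 = 1839 N.

T = 4742 N, A_x = 3579 N, A_y = 1839 N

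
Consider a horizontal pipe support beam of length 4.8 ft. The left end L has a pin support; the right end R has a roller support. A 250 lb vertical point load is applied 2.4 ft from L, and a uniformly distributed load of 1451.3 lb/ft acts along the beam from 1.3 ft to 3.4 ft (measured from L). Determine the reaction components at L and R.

Resultant of the distributed load: 1451.3 × 2.1 = 3047.73 lb at 2.35 ft from L.
Moments about L: R_y·4.8 − 250·2.4 − (1451.3·2.1)·2.35 = 0 → R_y = 7762.1655/4.8 = 1617.12 ≈ 1617 lb.
ΣF_y = 0: L_y + 1617.12 − 250 − 1451.3·2.1 = 0 → L_y = 1681 lb.
ΣF_x = 0: no horizontal applied forces, so L_x = 0.

L_x = 0, L_y = 1681 lb, R_y = 1617 lb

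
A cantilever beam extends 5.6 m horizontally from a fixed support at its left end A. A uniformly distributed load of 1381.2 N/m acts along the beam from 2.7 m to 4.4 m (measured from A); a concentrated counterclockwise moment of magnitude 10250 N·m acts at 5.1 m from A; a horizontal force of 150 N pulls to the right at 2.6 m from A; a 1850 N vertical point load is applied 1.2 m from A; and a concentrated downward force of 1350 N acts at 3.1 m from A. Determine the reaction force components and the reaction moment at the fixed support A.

A_x = -150.0 N, A_y = 5548 N, M_A = 4491 N·m

Resultant of the distributed load: 1381.2 × 1.7 = 2348.04 N at 3.55 m from A.
ΣF_x = 0: A_x + 150 = 0 → A_x = -150.0 N.
ΣF_y = 0: A_y − 1381.2·1.7 − 1850 − 1350 = 0 → A_y = 5548 N.
ΣM about A: M_A − (1381.2·1.7)·3.55 + 10250 − 1850·1.2 − 1350·3.1 = 0 → M_A = 4491 N·m.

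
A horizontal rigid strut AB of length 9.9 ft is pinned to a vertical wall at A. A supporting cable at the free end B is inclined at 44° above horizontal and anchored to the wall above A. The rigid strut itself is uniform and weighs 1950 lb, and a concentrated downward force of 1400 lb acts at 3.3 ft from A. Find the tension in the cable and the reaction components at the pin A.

T = 2075 lb, A_x = 1493 lb, A_y = 1908 lb

ΣM about A: T·sin44°·9.9 − 1950·4.95 − 1400·3.3 = 0 → T = 14272.5/(9.9·0.694658) = 2075.36 ≈ 2075 lb.
ΣF_x = 0: A_x − T·cos44° = 0 → A_x = 2075.36 × 0.71934 = 1493 lb.
ΣF_y = 0: A_y + T·sin44° − 1950 − 1400 = 0 → A_y = 3350 − 2075.36 × 0.694658 = 1908 lb.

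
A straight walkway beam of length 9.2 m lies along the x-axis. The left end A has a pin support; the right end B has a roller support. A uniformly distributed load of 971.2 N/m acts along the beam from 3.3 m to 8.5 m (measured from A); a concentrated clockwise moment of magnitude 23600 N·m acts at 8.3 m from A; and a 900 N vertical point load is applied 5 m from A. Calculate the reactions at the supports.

Resultant of the distributed load: 971.2 × 5.2 = 5050.24 N at 5.9 m from A.
Taking moments about A: B_y·9.2 − (971.2·5.2)·5.9 − 23600 − 900·5 = 0 → B_y = 57896.416/9.2 = 6293.09 ≈ 6293 N.
ΣF_y = 0: A_y + 6293.09 − 971.2·5.2 − 900 = 0 → A_y = -342.8 N.
ΣF_x = 0: no horizontal applied forces, so A_x = 0.

A_x = 0, A_y = -342.8 N, B_y = 6293 N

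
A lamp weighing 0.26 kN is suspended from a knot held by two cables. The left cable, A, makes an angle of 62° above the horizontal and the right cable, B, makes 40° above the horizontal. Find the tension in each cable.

ΣF_x = 0: −T_A·cos62° + T_B·cos40° = 0 → T_B = 0.612852·T_A.
ΣF_y = 0: T_A·sin62° + T_B·sin40° = 0.26.
Substitute: T_A·(0.882948 + 0.612852·0.642788) = 0.26 → T_A = 0.203621 ≈ 0.2036 kN.
Then T_B = 0.612852 × 0.203621 = 0.1248 kN.

T_A = 0.2036 kN, T_B = 0.1248 kN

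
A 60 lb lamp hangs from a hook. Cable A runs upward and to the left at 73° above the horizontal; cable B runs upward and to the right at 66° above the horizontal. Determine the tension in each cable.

T_A = 37.20 lb, T_B = 26.74 lb

ΣF_x = 0: −T_A·cos73° + T_B·cos66° = 0 → T_B = 0.718823·T_A.
ΣF_y = 0: T_A·sin73° + T_B·sin66° = 60.
Substitute: T_A·(0.956305 + 0.718823·0.913545) = 60 → T_A = 37.1982 ≈ 37.20 lb.
Then T_B = 0.718823 × 37.1982 = 26.74 lb.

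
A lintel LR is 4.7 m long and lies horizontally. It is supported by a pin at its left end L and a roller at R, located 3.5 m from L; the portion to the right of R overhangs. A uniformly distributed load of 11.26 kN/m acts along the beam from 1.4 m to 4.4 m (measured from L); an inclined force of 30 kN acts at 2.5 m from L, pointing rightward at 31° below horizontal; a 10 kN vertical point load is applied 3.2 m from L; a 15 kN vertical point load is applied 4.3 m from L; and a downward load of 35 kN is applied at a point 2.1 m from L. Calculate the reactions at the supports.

Resultant of the distributed load: 11.26 × 3 = 33.78 kN at 2.9 m from L.
Taking moments about L: R_y·3.5 − (11.26·3)·2.9 − 30·sin31°·2.5 − 10·3.2 − 15·4.3 − 35·2.1 = 0 → R_y = 306.59/3.5 = 87.5971 ≈ 87.60 kN.
ΣF_y = 0: L_y + 87.5971 − 11.26·3 − 30·sin31° − 10 − 15 − 35 = 0 → L_y = 21.63 kN.
ΣF_x = 0: L_x + 30·cos31° = 0 → L_x = -25.72 kN.

L_x = -25.72 kN, L_y = 21.63 kN, R_y = 87.60 kN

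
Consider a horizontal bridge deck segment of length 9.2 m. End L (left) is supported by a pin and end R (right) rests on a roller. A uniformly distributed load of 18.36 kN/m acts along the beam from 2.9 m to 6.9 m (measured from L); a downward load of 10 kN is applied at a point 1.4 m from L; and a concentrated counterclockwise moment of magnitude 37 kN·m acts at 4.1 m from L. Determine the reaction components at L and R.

L_x = 0, L_y = 46.83 kN, R_y = 36.61 kN

Resultant of the distributed load: 18.36 × 4 = 73.44 kN at 4.9 m from L.
ΣM about L: R_y·9.2 − (18.36·4)·4.9 − 10·1.4 + 37 = 0 → R_y = 336.856/9.2 = 36.6148 ≈ 36.61 kN.
ΣF_y = 0: L_y + 36.6148 − 18.36·4 − 10 = 0 → L_y = 46.83 kN.
ΣF_x = 0: no horizontal applied forces, so L_x = 0.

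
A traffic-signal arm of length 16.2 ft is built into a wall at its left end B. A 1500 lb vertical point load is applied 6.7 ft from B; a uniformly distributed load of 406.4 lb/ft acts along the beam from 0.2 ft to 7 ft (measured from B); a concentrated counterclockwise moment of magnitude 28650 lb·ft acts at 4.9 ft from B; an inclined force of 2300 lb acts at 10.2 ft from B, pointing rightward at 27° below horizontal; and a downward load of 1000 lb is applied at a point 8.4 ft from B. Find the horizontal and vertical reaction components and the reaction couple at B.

B_x = -2049 lb, B_y = 6308 lb, M_B = 10400 lb·ft

Resultant of the distributed load: 406.4 × 6.8 = 2763.52 lb at 3.6 ft from B.
ΣF_x = 0: B_x + 2300·cos27° = 0 → B_x = -2049 lb.
ΣF_y = 0: B_y − 1500 − 406.4·6.8 − 2300·sin27° − 1000 = 0 → B_y = 6308 lb.
ΣM about B: M_B − 1500·6.7 − (406.4·6.8)·3.6 + 28650 − 2300·sin27°·10.2 − 1000·8.4 = 0 → M_B = 10400 lb·ft.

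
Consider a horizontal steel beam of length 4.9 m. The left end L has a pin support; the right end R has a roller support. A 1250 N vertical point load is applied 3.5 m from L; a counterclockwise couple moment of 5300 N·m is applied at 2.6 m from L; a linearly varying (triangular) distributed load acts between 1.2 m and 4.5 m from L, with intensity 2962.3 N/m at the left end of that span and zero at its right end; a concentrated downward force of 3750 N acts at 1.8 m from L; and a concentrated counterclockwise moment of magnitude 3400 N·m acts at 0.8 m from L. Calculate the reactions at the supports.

L_x = 0, L_y = 7099 N, R_y = 2789 N

Resultant of the triangular load: ½ × 2962.3 × 3.3 = 4887.795 N, acting at 2.3 m from L (one-third of the span from the peak).
Taking moments about L: R_y·4.9 − 1250·3.5 + 5300 − (½·2962.3·3.3)·2.3 − 3750·1.8 + 3400 = 0 → R_y = 13666.9285/4.9 = 2789.17 ≈ 2789 N.
ΣF_y = 0: L_y + 2789.17 − 1250 − ½·2962.3·3.3 − 3750 = 0 → L_y = 7099 N.
ΣF_x = 0: no horizontal applied forces, so L_x = 0.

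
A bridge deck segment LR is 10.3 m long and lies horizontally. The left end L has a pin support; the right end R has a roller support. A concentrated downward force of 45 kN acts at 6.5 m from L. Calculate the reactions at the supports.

Moments about L: R_y·10.3 − 45·6.5 = 0 → R_y = 292.5/10.3 = 28.3981 ≈ 28.40 kN.
ΣF_y = 0: L_y + 28.3981 − 45 = 0 → L_y = 16.60 kN.
ΣF_x = 0: no horizontal applied forces, so L_x = 0.

L_x = 0, L_y = 16.60 kN, R_y = 28.40 kN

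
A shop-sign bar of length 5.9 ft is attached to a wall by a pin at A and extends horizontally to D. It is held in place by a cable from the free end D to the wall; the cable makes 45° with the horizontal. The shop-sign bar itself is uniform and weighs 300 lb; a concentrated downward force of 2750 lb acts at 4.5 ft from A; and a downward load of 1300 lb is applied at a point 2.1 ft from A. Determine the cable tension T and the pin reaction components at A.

T = 3833 lb, A_x = 2710 lb, A_y = 1640 lb

ΣM about A: T·sin45°·5.9 − 300·2.95 − 2750·4.5 − 1300·2.1 = 0 → T = 15990/(5.9·0.707107) = 3832.76 ≈ 3833 lb.
ΣF_x = 0: A_x − T·cos45° = 0 → A_x = 3832.76 × 0.707107 = 2710 lb.
ΣF_y = 0: A_y + T·sin45° − 300 − 2750 − 1300 = 0 → A_y = 4350 − 3832.76 × 0.707107 = 1640 lb.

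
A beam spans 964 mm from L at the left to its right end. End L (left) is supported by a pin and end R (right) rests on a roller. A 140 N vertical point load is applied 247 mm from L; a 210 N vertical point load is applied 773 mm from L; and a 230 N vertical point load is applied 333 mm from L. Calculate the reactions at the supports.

Taking moments about L: R_y·964 − 140·247 − 210·773 − 230·333 = 0 → R_y = 273500/964 = 283.714 ≈ 283.7 N.
ΣF_y = 0: L_y + 283.714 − 140 − 210 − 230 = 0 → L_y = 296.3 N.
ΣF_x = 0: no horizontal applied forces, so L_x = 0.

L_x = 0, L_y = 296.3 N, R_y = 283.7 N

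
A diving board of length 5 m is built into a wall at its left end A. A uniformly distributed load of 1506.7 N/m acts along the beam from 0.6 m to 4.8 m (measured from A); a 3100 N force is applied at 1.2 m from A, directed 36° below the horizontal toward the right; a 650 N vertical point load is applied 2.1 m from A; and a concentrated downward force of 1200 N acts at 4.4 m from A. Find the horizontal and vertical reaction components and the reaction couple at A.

A_x = -2508 N, A_y = 10000 N, M_A = 25920 N·m

Resultant of the distributed load: 1506.7 × 4.2 = 6328.14 N at 2.7 m from A.
ΣF_x = 0: A_x + 3100·cos36° = 0 → A_x = -2508 N.
ΣF_y = 0: A_y − 1506.7·4.2 − 3100·sin36° − 650 − 1200 = 0 → A_y = 10000 N.
ΣM about A: M_A − (1506.7·4.2)·2.7 − 3100·sin36°·1.2 − 650·2.1 − 1200·4.4 = 0 → M_A = 25920 N·m.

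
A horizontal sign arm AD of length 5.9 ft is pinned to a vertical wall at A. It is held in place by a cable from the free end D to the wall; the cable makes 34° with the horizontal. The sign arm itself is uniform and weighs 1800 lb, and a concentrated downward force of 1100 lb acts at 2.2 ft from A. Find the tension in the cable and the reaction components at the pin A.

ΣM about A: T·sin34°·5.9 − 1800·2.95 − 1100·2.2 = 0 → T = 7730/(5.9·0.559193) = 2342.96 ≈ 2343 lb.
ΣF_x = 0: A_x − T·cos34° = 0 → A_x = 2342.96 × 0.829038 = 1942 lb.
ΣF_y = 0: A_y + T·sin34° − 1800 − 1100 = 0 → A_y = 2900 − 2342.96 × 0.559193 = 1590 lb.

T = 2343 lb, A_x = 1942 lb, A_y = 1590 lb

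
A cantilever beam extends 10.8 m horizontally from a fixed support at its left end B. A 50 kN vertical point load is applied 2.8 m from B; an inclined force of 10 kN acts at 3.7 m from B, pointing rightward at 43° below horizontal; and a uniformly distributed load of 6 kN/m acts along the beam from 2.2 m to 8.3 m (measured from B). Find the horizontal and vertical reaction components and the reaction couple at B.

Resultant of the distributed load: 6 × 6.1 = 36.6 kN at 5.25 m from B.
ΣF_x = 0: B_x + 10·cos43° = 0 → B_x = -7.314 kN.
ΣF_y = 0: B_y − 50 − 10·sin43° − 6·6.1 = 0 → B_y = 93.42 kN.
ΣM about B: M_B − 50·2.8 − 10·sin43°·3.7 − (6·6.1)·5.25 = 0 → M_B = 357.4 kN·m.

B_x = -7.314 kN, B_y = 93.42 kN, M_B = 357.4 kN·m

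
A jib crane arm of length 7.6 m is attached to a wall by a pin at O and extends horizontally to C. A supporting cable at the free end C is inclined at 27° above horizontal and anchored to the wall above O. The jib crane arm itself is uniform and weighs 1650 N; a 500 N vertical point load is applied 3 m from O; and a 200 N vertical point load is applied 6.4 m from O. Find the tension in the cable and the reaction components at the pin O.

T = 2623 N, O_x = 2337 N, O_y = 1159 N

ΣM about O: T·sin27°·7.6 − 1650·3.8 − 500·3 − 200·6.4 = 0 → T = 9050/(7.6·0.45399) = 2622.94 ≈ 2623 N.
ΣF_x = 0: O_x − T·cos27° = 0 → O_x = 2622.94 × 0.891007 = 2337 N.
ΣF_y = 0: O_y + T·sin27° − 1650 − 500 − 200 = 0 → O_y = 2350 − 2622.94 × 0.45399 = 1159 N.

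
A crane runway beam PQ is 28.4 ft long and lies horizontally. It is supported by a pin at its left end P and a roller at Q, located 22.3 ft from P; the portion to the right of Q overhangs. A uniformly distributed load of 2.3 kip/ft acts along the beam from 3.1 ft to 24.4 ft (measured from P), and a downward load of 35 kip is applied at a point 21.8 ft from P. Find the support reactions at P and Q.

Resultant of the distributed load: 2.3 × 21.3 = 48.99 kip at 13.75 ft from P.
Taking moments about P: Q_y·22.3 − (2.3·21.3)·13.75 − 35·21.8 = 0 → Q_y = 1436.6125/22.3 = 64.4221 ≈ 64.42 kip.
ΣF_y = 0: P_y + 64.4221 − 2.3·21.3 − 35 = 0 → P_y = 19.57 kip.
ΣF_x = 0: no horizontal applied forces, so P_x = 0.

P_x = 0, P_y = 19.57 kip, Q_y = 64.42 kip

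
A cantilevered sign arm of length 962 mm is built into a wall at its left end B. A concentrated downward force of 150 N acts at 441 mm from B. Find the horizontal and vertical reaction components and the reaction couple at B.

ΣF_x = 0: B_x = 0.
ΣF_y = 0: B_y − 150 = 0 → B_y = 150.0 N.
ΣM about B: M_B − 150·441 = 0 → M_B = 66150 N·mm.

B_x = 0, B_y = 150.0 N, M_B = 66150 N·mm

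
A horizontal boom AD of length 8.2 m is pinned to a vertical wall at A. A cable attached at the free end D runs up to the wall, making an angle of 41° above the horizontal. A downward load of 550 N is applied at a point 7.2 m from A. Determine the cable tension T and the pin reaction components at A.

T = 736.1 N, A_x = 555.5 N, A_y = 67.07 N

ΣM about A: T·sin41°·8.2 − 550·7.2 = 0 → T = 3960/(8.2·0.656059) = 736.103 ≈ 736.1 N.
ΣF_x = 0: A_x − T·cos41° = 0 → A_x = 736.103 × 0.75471 = 555.5 N.
ΣF_y = 0: A_y + T·sin41° − 550 = 0 → A_y = 550 − 736.103 × 0.656059 = 67.07 N.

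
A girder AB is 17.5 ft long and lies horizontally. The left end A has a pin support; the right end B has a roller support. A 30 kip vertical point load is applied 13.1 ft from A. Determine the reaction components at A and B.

A_x = 0, A_y = 7.543 kip, B_y = 22.46 kip

Moments about A: B_y·17.5 − 30·13.1 = 0 → B_y = 393/17.5 = 22.4571 ≈ 22.46 kip.
ΣF_y = 0: A_y + 22.4571 − 30 = 0 → A_y = 7.543 kip.
ΣF_x = 0: no horizontal applied forces, so A_x = 0.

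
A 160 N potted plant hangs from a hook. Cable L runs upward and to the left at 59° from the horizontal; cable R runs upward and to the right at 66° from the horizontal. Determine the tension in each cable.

T_L = 79.45 N, T_R = 100.6 N

ΣF_x = 0: −T_L·cos59° + T_R·cos66° = 0 → T_R = 1.26627·T_L.
ΣF_y = 0: T_L·sin59° + T_R·sin66° = 160.
Substitute: T_L·(0.857167 + 1.26627·0.913545) = 160 → T_L = 79.4454 ≈ 79.45 N.
Then T_R = 1.26627 × 79.4454 = 100.6 N.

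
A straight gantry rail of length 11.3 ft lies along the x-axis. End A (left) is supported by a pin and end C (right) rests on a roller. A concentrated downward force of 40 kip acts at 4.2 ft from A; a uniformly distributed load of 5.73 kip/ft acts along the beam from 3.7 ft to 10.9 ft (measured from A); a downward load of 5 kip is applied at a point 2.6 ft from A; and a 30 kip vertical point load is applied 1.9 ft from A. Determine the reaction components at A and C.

A_x = 0, A_y = 68.54 kip, C_y = 47.71 kip

Resultant of the distributed load: 5.73 × 7.2 = 41.256 kip at 7.3 ft from A.
Taking moments about A: C_y·11.3 − 40·4.2 − (5.73·7.2)·7.3 − 5·2.6 − 30·1.9 = 0 → C_y = 539.1688/11.3 = 47.7141 ≈ 47.71 kip.
ΣF_y = 0: A_y + 47.7141 − 40 − 5.73·7.2 − 5 − 30 = 0 → A_y = 68.54 kip.
ΣF_x = 0: no horizontal applied forces, so A_x = 0.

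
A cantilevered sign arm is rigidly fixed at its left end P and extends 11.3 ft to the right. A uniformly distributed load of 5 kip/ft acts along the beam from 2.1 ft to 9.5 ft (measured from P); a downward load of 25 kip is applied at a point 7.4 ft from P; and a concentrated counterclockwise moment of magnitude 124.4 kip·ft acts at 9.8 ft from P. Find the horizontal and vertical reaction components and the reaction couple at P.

P_x = 0, P_y = 62.00 kip, M_P = 275.2 kip·ft

Resultant of the distributed load: 5 × 7.4 = 37 kip at 5.8 ft from P.
ΣF_x = 0: P_x = 0.
ΣF_y = 0: P_y − 5·7.4 − 25 = 0 → P_y = 62.00 kip.
ΣM about P: M_P − (5·7.4)·5.8 − 25·7.4 + 124.4 = 0 → M_P = 275.2 kip·ft.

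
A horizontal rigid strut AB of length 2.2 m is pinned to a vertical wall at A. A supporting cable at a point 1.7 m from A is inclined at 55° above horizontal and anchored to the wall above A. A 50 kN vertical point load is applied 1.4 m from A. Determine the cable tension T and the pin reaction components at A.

T = 50.27 kN, A_x = 28.83 kN, A_y = 8.824 kN

ΣM about A: T·sin55°·1.7 − 50·1.4 = 0 → T = 70/(1.7·0.819152) = 50.2672 ≈ 50.27 kN.
ΣF_x = 0: A_x − T·cos55° = 0 → A_x = 50.2672 × 0.573576 = 28.83 kN.
ΣF_y = 0: A_y + T·sin55° − 50 = 0 → A_y = 50 − 50.2672 × 0.819152 = 8.824 kN.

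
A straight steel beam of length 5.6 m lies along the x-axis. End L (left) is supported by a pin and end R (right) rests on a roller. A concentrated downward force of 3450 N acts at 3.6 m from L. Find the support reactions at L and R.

Moments about L: R_y·5.6 − 3450·3.6 = 0 → R_y = 12420/5.6 = 2217.86 ≈ 2218 N.
ΣF_y = 0: L_y + 2217.86 − 3450 = 0 → L_y = 1232 N.
ΣF_x = 0: no horizontal applied forces, so L_x = 0.

L_x = 0, L_y = 1232 N, R_y = 2218 N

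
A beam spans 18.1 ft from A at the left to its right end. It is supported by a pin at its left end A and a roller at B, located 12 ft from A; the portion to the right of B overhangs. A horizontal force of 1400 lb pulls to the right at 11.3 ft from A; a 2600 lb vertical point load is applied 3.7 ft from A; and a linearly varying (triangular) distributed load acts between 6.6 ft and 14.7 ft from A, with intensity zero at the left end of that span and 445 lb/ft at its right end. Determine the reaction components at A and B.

A_x = -1400 lb, A_y = 1798 lb, B_y = 2604 lb

Resultant of the triangular load: ½ × 445 × 8.1 = 1802.25 lb, acting at 12 ft from A (one-third of the span from the peak).
Taking moments about A: B_y·12 − 2600·3.7 − (½·445·8.1)·12 = 0 → B_y = 31247/12 = 2603.92 ≈ 2604 lb.
ΣF_y = 0: A_y + 2603.92 − 2600 − ½·445·8.1 = 0 → A_y = 1798 lb.
ΣF_x = 0: A_x + 1400 = 0 → A_x = -1400 lb.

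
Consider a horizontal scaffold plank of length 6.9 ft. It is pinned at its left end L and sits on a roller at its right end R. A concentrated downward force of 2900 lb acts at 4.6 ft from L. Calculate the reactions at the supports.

L_x = 0, L_y = 966.7 lb, R_y = 1933 lb

Moments about L: R_y·6.9 − 2900·4.6 = 0 → R_y = 13340/6.9 = 1933.33 ≈ 1933 lb.
ΣF_y = 0: L_y + 1933.33 − 2900 = 0 → L_y = 966.7 lb.
ΣF_x = 0: no horizontal applied forces, so L_x = 0.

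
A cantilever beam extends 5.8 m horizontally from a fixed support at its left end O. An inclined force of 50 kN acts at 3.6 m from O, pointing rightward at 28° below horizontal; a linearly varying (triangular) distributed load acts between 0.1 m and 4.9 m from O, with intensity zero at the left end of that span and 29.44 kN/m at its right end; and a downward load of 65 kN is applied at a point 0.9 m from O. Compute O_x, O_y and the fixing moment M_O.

Resultant of the triangular load: ½ × 29.44 × 4.8 = 70.656 kN, acting at 3.3 m from O (one-third of the span from the peak).
ΣF_x = 0: O_x + 50·cos28° = 0 → O_x = -44.15 kN.
ΣF_y = 0: O_y − 50·sin28° − ½·29.44·4.8 − 65 = 0 → O_y = 159.1 kN.
ΣM about O: M_O − 50·sin28°·3.6 − (½·29.44·4.8)·3.3 − 65·0.9 = 0 → M_O = 376.2 kN·m.

O_x = -44.15 kN, O_y = 159.1 kN, M_O = 376.2 kN·m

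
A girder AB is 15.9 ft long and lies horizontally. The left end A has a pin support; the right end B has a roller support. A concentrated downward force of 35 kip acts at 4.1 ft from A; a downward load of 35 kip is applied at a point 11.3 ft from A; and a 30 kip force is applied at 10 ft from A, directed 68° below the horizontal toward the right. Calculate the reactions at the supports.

A_x = -11.24 kip, A_y = 46.42 kip, B_y = 51.39 kip

Moments about A: B_y·15.9 − 35·4.1 − 35·11.3 − 30·sin68°·10 = 0 → B_y = 817.155/15.9 = 51.3934 ≈ 51.39 kip.
ΣF_y = 0: A_y + 51.3934 − 35 − 35 − 30·sin68° = 0 → A_y = 46.42 kip.
ΣF_x = 0: A_x + 30·cos68° = 0 → A_x = -11.24 kip.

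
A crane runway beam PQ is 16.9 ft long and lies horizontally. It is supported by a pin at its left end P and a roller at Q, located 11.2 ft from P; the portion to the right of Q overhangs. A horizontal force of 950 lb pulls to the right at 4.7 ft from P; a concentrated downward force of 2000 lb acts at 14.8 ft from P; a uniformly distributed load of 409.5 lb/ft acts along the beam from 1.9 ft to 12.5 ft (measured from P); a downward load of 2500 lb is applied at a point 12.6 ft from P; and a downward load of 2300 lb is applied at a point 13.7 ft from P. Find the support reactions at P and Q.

Resultant of the distributed load: 409.5 × 10.6 = 4340.7 lb at 7.2 ft from P.
Taking moments about P: Q_y·11.2 − 2000·14.8 − (409.5·10.6)·7.2 − 2500·12.6 − 2300·13.7 = 0 → Q_y = 123863.04/11.2 = 11059.2 ≈ 11060 lb.
ΣF_y = 0: P_y + 11059.2 − 2000 − 409.5·10.6 − 2500 − 2300 = 0 → P_y = 81.50 lb.
ΣF_x = 0: P_x + 950 = 0 → P_x = -950.0 lb.

P_x = -950.0 lb, P_y = 81.50 lb, Q_y = 11060 lb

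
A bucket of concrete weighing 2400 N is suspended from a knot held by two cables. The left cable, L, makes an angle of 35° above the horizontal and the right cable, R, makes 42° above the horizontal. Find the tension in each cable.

ΣF_x = 0: −T_L·cos35° + T_R·cos42° = 0 → T_R = 1.10228·T_L.
ΣF_y = 0: T_L·sin35° + T_R·sin42° = 2400.
Substitute: T_L·(0.573576 + 1.10228·0.669131) = 2400 → T_L = 1830.46 ≈ 1830 N.
Then T_R = 1.10228 × 1830.46 = 2018 N.

T_L = 1830 N, T_R = 2018 N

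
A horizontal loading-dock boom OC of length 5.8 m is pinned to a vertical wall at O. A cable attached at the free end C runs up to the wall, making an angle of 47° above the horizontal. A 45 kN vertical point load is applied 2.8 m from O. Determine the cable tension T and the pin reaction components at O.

T = 29.70 kN, O_x = 20.26 kN, O_y = 23.28 kN

ΣM about O: T·sin47°·5.8 − 45·2.8 = 0 → T = 126/(5.8·0.731354) = 29.704 ≈ 29.70 kN.
ΣF_x = 0: O_x − T·cos47° = 0 → O_x = 29.704 × 0.681998 = 20.26 kN.
ΣF_y = 0: O_y + T·sin47° − 45 = 0 → O_y = 45 − 29.704 × 0.731354 = 23.28 kN.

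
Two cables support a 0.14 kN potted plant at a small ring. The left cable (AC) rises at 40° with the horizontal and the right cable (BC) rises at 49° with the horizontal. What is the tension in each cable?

ΣF_x = 0: −T_AC·cos40° + T_BC·cos49° = 0 → T_BC = 1.16765·T_AC.
ΣF_y = 0: T_AC·sin40° + T_BC·sin49° = 0.14.
Substitute: T_AC·(0.642788 + 1.16765·0.75471) = 0.14 → T_AC = 0.091862 ≈ 0.09186 kN.
Then T_BC = 1.16765 × 0.091862 = 0.1073 kN.

T_AC = 0.09186 kN, T_BC = 0.1073 kN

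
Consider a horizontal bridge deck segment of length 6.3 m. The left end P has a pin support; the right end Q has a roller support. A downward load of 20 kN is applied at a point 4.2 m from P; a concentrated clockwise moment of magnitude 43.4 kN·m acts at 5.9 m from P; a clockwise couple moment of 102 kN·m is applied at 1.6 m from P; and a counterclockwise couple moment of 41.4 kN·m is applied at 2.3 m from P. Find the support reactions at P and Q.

P_x = 0, P_y = -9.841 kN, Q_y = 29.84 kN

ΣM about P: Q_y·6.3 − 20·4.2 − 43.4 − 102 + 41.4 = 0 → Q_y = 188/6.3 = 29.8413 ≈ 29.84 kN.
ΣF_y = 0: P_y + 29.8413 − 20 = 0 → P_y = -9.841 kN.
ΣF_x = 0: no horizontal applied forces, so P_x = 0.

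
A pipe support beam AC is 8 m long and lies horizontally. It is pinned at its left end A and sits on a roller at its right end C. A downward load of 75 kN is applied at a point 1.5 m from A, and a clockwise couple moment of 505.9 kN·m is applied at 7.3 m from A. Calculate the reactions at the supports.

Moments about A: C_y·8 − 75·1.5 − 505.9 = 0 → C_y = 618.4/8 = 77.30 kN.
ΣF_y = 0: A_y + 77.3 − 75 = 0 → A_y = -2.300 kN.
ΣF_x = 0: no horizontal applied forces, so A_x = 0.

A_x = 0, A_y = -2.300 kN, C_y = 77.30 kN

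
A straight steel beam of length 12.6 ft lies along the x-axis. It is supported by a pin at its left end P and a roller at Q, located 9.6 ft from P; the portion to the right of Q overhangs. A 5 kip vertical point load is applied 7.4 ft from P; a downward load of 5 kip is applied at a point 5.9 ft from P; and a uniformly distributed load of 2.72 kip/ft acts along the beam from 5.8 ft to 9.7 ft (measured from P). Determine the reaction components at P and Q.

Resultant of the distributed load: 2.72 × 3.9 = 10.608 kip at 7.75 ft from P.
Moments about P: Q_y·9.6 − 5·7.4 − 5·5.9 − (2.72·3.9)·7.75 = 0 → Q_y = 148.712/9.6 = 15.4908 ≈ 15.49 kip.
ΣF_y = 0: P_y + 15.4908 − 5 − 5 − 2.72·3.9 = 0 → P_y = 5.117 kip.
ΣF_x = 0: no horizontal applied forces, so P_x = 0.

P_x = 0, P_y = 5.117 kip, Q_y = 15.49 kip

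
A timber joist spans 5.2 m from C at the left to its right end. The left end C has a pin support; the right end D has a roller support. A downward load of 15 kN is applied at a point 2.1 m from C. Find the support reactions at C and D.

Taking moments about C: D_y·5.2 − 15·2.1 = 0 → D_y = 31.5/5.2 = 6.05769 ≈ 6.058 kN.
ΣF_y = 0: C_y + 6.05769 − 15 = 0 → C_y = 8.942 kN.
ΣF_x = 0: no horizontal applied forces, so C_x = 0.

C_x = 0, C_y = 8.942 kN, D_y = 6.058 kN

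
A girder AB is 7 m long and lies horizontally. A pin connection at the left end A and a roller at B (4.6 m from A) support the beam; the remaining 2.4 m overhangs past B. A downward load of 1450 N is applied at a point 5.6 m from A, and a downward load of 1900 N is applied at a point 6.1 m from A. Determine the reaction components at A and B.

A_x = 0, A_y = -934.8 N, B_y = 4285 N

ΣM about A: B_y·4.6 − 1450·5.6 − 1900·6.1 = 0 → B_y = 19710/4.6 = 4284.78 ≈ 4285 N.
ΣF_y = 0: A_y + 4284.78 − 1450 − 1900 = 0 → A_y = -934.8 N.
ΣF_x = 0: no horizontal applied forces, so A_x = 0.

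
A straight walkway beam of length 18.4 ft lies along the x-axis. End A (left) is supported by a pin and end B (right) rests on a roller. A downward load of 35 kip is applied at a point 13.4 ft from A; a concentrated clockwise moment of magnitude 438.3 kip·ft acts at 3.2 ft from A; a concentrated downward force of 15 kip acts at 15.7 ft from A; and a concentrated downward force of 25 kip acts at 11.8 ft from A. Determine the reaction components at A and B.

ΣM about A: B_y·18.4 − 35·13.4 − 438.3 − 15·15.7 − 25·11.8 = 0 → B_y = 1437.8/18.4 = 78.1413 ≈ 78.14 kip.
ΣF_y = 0: A_y + 78.1413 − 35 − 15 − 25 = 0 → A_y = -3.141 kip.
ΣF_x = 0: no horizontal applied forces, so A_x = 0.

A_x = 0, A_y = -3.141 kip, B_y = 78.14 kip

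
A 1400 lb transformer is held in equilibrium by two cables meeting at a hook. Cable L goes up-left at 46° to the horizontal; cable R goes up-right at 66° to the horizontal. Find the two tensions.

ΣF_x = 0: −T_L·cos46° + T_R·cos66° = 0 → T_R = 1.70788·T_L.
ΣF_y = 0: T_L·sin46° + T_R·sin66° = 1400.
Substitute: T_L·(0.71934 + 1.70788·0.913545) = 1400 → T_L = 614.152 ≈ 614.2 lb.
Then T_R = 1.70788 × 614.152 = 1049 lb.

T_L = 614.2 lb, T_R = 1049 lb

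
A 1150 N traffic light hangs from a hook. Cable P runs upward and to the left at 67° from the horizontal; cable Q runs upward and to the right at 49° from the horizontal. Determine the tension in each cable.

ΣF_x = 0: −T_P·cos67° + T_Q·cos49° = 0 → T_Q = 0.595573·T_P.
ΣF_y = 0: T_P·sin67° + T_Q·sin49° = 1150.
Substitute: T_P·(0.920505 + 0.595573·0.75471) = 1150 → T_P = 839.422 ≈ 839.4 N.
Then T_Q = 0.595573 × 839.422 = 499.9 N.

T_P = 839.4 N, T_Q = 499.9 N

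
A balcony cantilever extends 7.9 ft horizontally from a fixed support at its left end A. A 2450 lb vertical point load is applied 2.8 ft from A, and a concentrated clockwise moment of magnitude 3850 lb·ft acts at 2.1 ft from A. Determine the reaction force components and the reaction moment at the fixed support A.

ΣF_x = 0: A_x = 0.
ΣF_y = 0: A_y − 2450 = 0 → A_y = 2450 lb.
ΣM about A: M_A − 2450·2.8 − 3850 = 0 → M_A = 10710 lb·ft.

A_x = 0, A_y = 2450 lb, M_A = 10710 lb·ft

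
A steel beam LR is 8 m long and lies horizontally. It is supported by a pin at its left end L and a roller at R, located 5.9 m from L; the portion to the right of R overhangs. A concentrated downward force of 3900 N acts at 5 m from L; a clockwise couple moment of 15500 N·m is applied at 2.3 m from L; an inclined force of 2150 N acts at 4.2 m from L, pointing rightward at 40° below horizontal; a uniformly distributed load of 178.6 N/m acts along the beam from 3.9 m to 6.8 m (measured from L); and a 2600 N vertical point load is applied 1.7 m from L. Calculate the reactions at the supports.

Resultant of the distributed load: 178.6 × 2.9 = 517.94 N at 5.35 m from L.
ΣM about L: R_y·5.9 − 3900·5 − 15500 − 2150·sin40°·4.2 − (178.6·2.9)·5.35 − 2600·1.7 = 0 → R_y = 47995.4/5.9 = 8134.81 ≈ 8135 N.
ΣF_y = 0: L_y + 8134.81 − 3900 − 2150·sin40° − 178.6·2.9 − 2600 = 0 → L_y = 265.1 N.
ΣF_x = 0: L_x + 2150·cos40° = 0 → L_x = -1647 N.

L_x = -1647 N, L_y = 265.1 N, R_y = 8135 N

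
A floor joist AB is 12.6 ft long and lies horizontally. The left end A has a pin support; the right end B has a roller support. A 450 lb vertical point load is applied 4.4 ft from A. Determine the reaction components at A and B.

Moments about A: B_y·12.6 − 450·4.4 = 0 → B_y = 1980/12.6 = 157.143 ≈ 157.1 lb.
ΣF_y = 0: A_y + 157.143 − 450 = 0 → A_y = 292.9 lb.
ΣF_x = 0: no horizontal applied forces, so A_x = 0.

A_x = 0, A_y = 292.9 lb, B_y = 157.1 lb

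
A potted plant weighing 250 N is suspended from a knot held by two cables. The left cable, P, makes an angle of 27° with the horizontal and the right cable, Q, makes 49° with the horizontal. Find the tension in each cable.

T_P = 169.0 N, T_Q = 229.6 N

ΣF_x = 0: −T_P·cos27° + T_Q·cos49° = 0 → T_Q = 1.35812·T_P.
ΣF_y = 0: T_P·sin27° + T_Q·sin49° = 250.
Substitute: T_P·(0.45399 + 1.35812·0.75471) = 250 → T_P = 169.036 ≈ 169.0 N.
Then T_Q = 1.35812 × 169.036 = 229.6 N.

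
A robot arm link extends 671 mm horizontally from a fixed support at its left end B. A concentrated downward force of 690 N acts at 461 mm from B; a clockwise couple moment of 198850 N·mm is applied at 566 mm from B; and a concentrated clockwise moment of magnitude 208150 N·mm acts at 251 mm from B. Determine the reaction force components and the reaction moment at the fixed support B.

B_x = 0, B_y = 690.0 N, M_B = 725100 N·mm

ΣF_x = 0: B_x = 0.
ΣF_y = 0: B_y − 690 = 0 → B_y = 690.0 N.
ΣM about B: M_B − 690·461 − 198850 − 208150 = 0 → M_B = 725100 N·mm.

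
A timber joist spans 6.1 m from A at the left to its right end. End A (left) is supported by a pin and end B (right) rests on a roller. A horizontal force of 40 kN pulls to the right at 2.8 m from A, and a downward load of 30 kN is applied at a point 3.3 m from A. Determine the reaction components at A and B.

A_x = -40.00 kN, A_y = 13.77 kN, B_y = 16.23 kN

Moments about A: B_y·6.1 − 30·3.3 = 0 → B_y = 99/6.1 = 16.2295 ≈ 16.23 kN.
ΣF_y = 0: A_y + 16.2295 − 30 = 0 → A_y = 13.77 kN.
ΣF_x = 0: A_x + 40 = 0 → A_x = -40.00 kN.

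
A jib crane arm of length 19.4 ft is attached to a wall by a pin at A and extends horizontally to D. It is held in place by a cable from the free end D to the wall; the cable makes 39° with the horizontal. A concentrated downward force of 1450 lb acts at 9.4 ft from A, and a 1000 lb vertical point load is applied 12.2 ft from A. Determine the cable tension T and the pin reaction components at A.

ΣM about A: T·sin39°·19.4 − 1450·9.4 − 1000·12.2 = 0 → T = 25830/(19.4·0.62932) = 2115.69 ≈ 2116 lb.
ΣF_x = 0: A_x − T·cos39° = 0 → A_x = 2115.69 × 0.777146 = 1644 lb.
ΣF_y = 0: A_y + T·sin39° − 1450 − 1000 = 0 → A_y = 2450 − 2115.69 × 0.62932 = 1119 lb.

T = 2116 lb, A_x = 1644 lb, A_y = 1119 lb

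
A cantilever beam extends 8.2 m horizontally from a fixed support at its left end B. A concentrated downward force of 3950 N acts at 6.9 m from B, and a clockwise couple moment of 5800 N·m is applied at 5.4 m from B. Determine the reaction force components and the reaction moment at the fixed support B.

ΣF_x = 0: B_x = 0.
ΣF_y = 0: B_y − 3950 = 0 → B_y = 3950 N.
ΣM about B: M_B − 3950·6.9 − 5800 = 0 → M_B = 33060 N·m.

B_x = 0, B_y = 3950 N, M_B = 33060 N·m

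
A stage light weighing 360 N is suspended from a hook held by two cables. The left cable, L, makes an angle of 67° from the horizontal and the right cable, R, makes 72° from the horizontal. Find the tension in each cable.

ΣF_x = 0: −T_L·cos67° + T_R·cos72° = 0 → T_R = 1.26443·T_L.
ΣF_y = 0: T_L·sin67° + T_R·sin72° = 360.
Substitute: T_L·(0.920505 + 1.26443·0.951057) = 360 → T_L = 169.567 ≈ 169.6 N.
Then T_R = 1.26443 × 169.567 = 214.4 N.

T_L = 169.6 N, T_R = 214.4 N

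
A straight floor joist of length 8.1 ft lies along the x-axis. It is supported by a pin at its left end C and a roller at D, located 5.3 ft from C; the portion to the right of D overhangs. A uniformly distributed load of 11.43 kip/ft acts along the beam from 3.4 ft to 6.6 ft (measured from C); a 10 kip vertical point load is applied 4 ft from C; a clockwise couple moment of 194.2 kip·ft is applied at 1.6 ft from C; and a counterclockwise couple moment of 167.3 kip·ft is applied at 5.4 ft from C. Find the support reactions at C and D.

C_x = 0, C_y = -0.5523 kip, D_y = 47.13 kip

Resultant of the distributed load: 11.43 × 3.2 = 36.576 kip at 5 ft from C.
Taking moments about C: D_y·5.3 − (11.43·3.2)·5 − 10·4 − 194.2 + 167.3 = 0 → D_y = 249.78/5.3 = 47.1283 ≈ 47.13 kip.
ΣF_y = 0: C_y + 47.1283 − 11.43·3.2 − 10 = 0 → C_y = -0.5523 kip.
ΣF_x = 0: no horizontal applied forces, so C_x = 0.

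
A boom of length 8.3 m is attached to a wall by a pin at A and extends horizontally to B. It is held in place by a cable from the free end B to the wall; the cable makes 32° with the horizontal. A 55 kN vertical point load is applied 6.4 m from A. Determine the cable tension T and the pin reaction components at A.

T = 80.03 kN, A_x = 67.87 kN, A_y = 12.59 kN

ΣM about A: T·sin32°·8.3 − 55·6.4 = 0 → T = 352/(8.3·0.529919) = 80.0304 ≈ 80.03 kN.
ΣF_x = 0: A_x − T·cos32° = 0 → A_x = 80.0304 × 0.848048 = 67.87 kN.
ΣF_y = 0: A_y + T·sin32° − 55 = 0 → A_y = 55 − 80.0304 × 0.529919 = 12.59 kN.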